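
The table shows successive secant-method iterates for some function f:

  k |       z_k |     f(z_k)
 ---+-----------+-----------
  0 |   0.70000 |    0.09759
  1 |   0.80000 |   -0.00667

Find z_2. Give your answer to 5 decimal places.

0.79360

z_2 = 0.80000 − (-0.00667)·(0.80000 − 0.70000) / (-0.00667 − 0.09759)
   = 0.80000 − (-0.0006670)/(-0.1042600) = 0.7936025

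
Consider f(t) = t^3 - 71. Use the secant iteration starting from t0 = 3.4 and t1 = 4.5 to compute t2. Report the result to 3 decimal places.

f(3.4) = -31.69600, f(4.5) = 20.12500
t2 = 4.50000 − 20.12500·(4.50000 − 3.40000) / (20.12500 − (-31.69600)) = 4.50000 − (22.13750)/(51.82100) = 4.07281

4.073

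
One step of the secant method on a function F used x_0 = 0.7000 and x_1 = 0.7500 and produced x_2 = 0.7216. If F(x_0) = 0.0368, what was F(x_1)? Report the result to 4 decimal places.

-0.0484

The secant line through (0.7000, 0.0368) and (0.7500, F(x_1)) crosses zero at x_2 = 0.7216.
So (0.7000, 0.0368), (0.7500, F(x_1)), (0.7216, 0) are collinear:
F(x_1) = 0.0368 · (0.7500 − 0.7216) / (0.7000 − 0.7216) = 0.0368 · (0.028400)/(-0.021600) = -0.048385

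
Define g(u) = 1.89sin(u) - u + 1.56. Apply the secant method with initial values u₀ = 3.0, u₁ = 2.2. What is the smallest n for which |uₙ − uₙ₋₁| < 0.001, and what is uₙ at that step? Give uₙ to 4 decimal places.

n = 5, uₙ = 2.5748

g(3.0) = -1.173283, g(2.2) = 0.888058
u₂ = 2.200000 − 0.888058·(-0.800000)/(2.061341) = 2.544653;  |Δ| = 0.344653
g(2.544653) = 0.077744
u₃ = 2.544653 − 0.077744·(0.344653)/(-0.810315) = 2.577719;  |Δ| = 0.033067
g(2.577719) = -0.007583
u₄ = 2.577719 − (-0.007583)·(0.033067)/(-0.085326) = 2.574781;  |Δ| = 0.002939
g(2.574781) = 0.000046
u₅ = 2.574781 − 0.000046·(-0.002939)/(0.007628) = 2.574798;  |Δ| = 0.000018
|u₅ − u₄| = 0.000018 < 0.001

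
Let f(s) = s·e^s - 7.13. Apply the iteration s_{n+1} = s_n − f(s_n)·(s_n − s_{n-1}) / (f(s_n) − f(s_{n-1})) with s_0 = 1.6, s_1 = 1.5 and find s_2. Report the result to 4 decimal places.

f(1.6) = 0.794852, f(1.5) = -0.407466
s_2 = 1.500000 − (-0.407466)·(1.500000 − 1.600000) / (-0.407466 − 0.794852) = 1.500000 − (0.040747)/(-1.202318) = 1.533890

1.5339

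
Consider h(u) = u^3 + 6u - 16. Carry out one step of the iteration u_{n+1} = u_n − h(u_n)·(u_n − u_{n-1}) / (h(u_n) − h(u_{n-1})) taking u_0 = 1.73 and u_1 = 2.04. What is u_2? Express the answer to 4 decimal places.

h(1.73) = -0.442283, h(2.04) = 4.729664
u_2 = 2.040000 − 4.729664·(2.040000 − 1.730000) / (4.729664 − (-0.442283)) = 2.040000 − (1.466196)/(5.171947) = 1.756510

1.7565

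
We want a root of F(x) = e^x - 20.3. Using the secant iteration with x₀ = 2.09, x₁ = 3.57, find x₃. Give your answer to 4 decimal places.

F(2.09) = -12.215085, F(3.57) = 15.216593
x₂ = 3.570000 − 15.216593·(3.570000 − 2.090000) / (15.216593 − (-12.215085)) = 3.570000 − (22.520558)/(27.431678) = 2.749031
F(2.749031) = -4.672519
x₃ = 2.749031 − (-4.672519)·(2.749031 − 3.570000) / (-4.672519 − 15.216593) = 2.749031 − (3.835993)/(-19.889112) = 2.941900

2.9419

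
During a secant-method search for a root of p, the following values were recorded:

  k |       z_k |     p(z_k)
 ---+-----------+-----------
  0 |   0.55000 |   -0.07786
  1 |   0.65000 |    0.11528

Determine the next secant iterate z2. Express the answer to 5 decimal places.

z2 = 0.65000 − 0.11528·(0.65000 − 0.55000) / (0.11528 − (-0.07786))
   = 0.65000 − (0.0115280)/(0.1931400) = 0.5903127

0.59031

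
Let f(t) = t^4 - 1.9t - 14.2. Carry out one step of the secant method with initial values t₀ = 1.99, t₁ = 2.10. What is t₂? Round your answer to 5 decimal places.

f(1.99) = -2.2986080, f(2.10) = 1.2581000
t₂ = 2.1000000 − 1.2581000·(2.1000000 − 1.9900000) / (1.2581000 − (-2.2986080)) = 2.1000000 − (0.1383910)/(3.5567080) = 2.0610901

2.06109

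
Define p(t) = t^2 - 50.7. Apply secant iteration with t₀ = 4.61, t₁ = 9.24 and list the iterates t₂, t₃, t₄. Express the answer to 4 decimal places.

6.7362, 7.0694, 7.1218

p(4.61) = -29.447900, p(9.24) = 34.677600
t₂ = 9.240000 − 34.677600·(9.240000 − 4.610000) / (34.677600 − (-29.447900)) = 9.240000 − (160.557288)/(64.125500) = 6.736202
p(6.736202) = -5.323580
t₃ = 6.736202 − (-5.323580)·(6.736202 − 9.240000) / (-5.323580 − 34.677600) = 6.736202 − (13.329169)/(-40.001180) = 7.069422
p(7.069422) = -0.723279
t₄ = 7.069422 − (-0.723279)·(7.069422 − 6.736202) / (-0.723279 − (-5.323580)) = 7.069422 − (-0.241011)/(4.600302) = 7.121812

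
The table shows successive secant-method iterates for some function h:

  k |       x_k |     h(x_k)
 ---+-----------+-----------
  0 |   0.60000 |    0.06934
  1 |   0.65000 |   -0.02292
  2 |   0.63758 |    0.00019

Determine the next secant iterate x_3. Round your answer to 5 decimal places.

0.63768

x_3 = 0.63758 − 0.00019·(0.63758 − 0.65000) / (0.00019 − (-0.02292))
   = 0.63758 − (-0.0000024)/(0.0231100) = 0.6376821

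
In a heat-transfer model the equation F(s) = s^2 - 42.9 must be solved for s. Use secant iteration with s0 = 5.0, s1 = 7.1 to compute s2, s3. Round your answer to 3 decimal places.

F(5.0) = -17.90000, F(7.1) = 7.51000
s2 = 7.10000 − 7.51000·(7.10000 − 5.00000) / (7.51000 − (-17.90000)) = 7.10000 − (15.77100)/(25.41000) = 6.47934
F(6.47934) = -0.91817
s3 = 6.47934 − (-0.91817)·(6.47934 − 7.10000) / (-0.91817 − 7.51000) = 6.47934 − (0.56987)/(-8.42817) = 6.54695

6.479, 6.547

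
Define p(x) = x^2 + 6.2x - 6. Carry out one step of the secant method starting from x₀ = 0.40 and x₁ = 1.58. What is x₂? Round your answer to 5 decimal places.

p(0.40) = -3.3600000, p(1.58) = 6.2924000
x₂ = 1.5800000 − 6.2924000·(1.5800000 − 0.4000000) / (6.2924000 − (-3.3600000)) = 1.5800000 − (7.4250320)/(9.6524000) = 0.8107579

0.81076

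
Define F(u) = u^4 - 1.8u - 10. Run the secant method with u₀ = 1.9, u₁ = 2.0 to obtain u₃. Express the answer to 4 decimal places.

1.9149

F(1.9) = -0.387900, F(2.0) = 2.400000
u₂ = 2.000000 − 2.400000·(2.000000 − 1.900000) / (2.400000 − (-0.387900)) = 2.000000 − (0.240000)/(2.787900) = 1.913914
F(1.913914) = -0.026995
u₃ = 1.913914 − (-0.026995)·(1.913914 − 2.000000) / (-0.026995 − 2.400000) = 1.913914 − (0.002324)/(-2.426995) = 1.914871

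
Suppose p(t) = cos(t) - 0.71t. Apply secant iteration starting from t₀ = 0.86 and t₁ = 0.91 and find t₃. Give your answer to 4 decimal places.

0.8883

p(0.86) = 0.041837, p(0.91) = -0.032354
t₂ = 0.910000 − (-0.032354)·(0.910000 − 0.860000) / (-0.032354 − 0.041837) = 0.910000 − (-0.001618)/(-0.074192) = 0.888196
p(0.888196) = 0.000194
t₃ = 0.888196 − 0.000194·(0.888196 − 0.910000) / (0.000194 − (-0.032354)) = 0.888196 − (-0.000004)/(0.032549) = 0.888326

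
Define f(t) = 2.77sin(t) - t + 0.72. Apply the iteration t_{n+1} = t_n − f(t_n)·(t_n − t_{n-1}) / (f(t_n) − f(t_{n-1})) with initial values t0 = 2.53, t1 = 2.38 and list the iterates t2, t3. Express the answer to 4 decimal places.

2.4601, 2.4617

f(2.53) = -0.219543, f(2.38) = 0.251508
t2 = 2.380000 − 0.251508·(2.380000 − 2.530000) / (0.251508 − (-0.219543)) = 2.380000 − (-0.037726)/(0.471051) = 2.460089
f(2.460089) = 0.004903
t3 = 2.460089 − 0.004903·(2.460089 − 2.380000) / (0.004903 − 0.251508) = 2.460089 − (0.000393)/(-0.246604) = 2.461682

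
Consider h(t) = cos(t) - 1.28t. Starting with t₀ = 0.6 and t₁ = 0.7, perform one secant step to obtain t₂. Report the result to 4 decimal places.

h(0.6) = 0.057336, h(0.7) = -0.131158
t₂ = 0.700000 − (-0.131158)·(0.700000 − 0.600000) / (-0.131158 − 0.057336) = 0.700000 − (-0.013116)/(-0.188493) = 0.630418

0.6304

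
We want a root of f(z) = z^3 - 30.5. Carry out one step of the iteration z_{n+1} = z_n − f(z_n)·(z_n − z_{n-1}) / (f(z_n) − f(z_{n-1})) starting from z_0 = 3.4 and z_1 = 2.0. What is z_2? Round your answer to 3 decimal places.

3.006

f(3.4) = 8.80400, f(2.0) = -22.50000
z_2 = 2.00000 − (-22.50000)·(2.00000 − 3.40000) / (-22.50000 − 8.80400) = 2.00000 − (31.50000)/(-31.30400) = 3.00626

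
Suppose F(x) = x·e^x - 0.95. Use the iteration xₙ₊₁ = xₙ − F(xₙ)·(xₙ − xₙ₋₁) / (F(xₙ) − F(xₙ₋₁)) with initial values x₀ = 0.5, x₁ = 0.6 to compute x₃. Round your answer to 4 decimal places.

0.5487

F(0.5) = -0.125639, F(0.6) = 0.143271
x₂ = 0.600000 − 0.143271·(0.600000 − 0.500000) / (0.143271 − (-0.125639)) = 0.600000 − (0.014327)/(0.268911) = 0.546722
F(0.546722) = -0.005495
x₃ = 0.546722 − (-0.005495)·(0.546722 − 0.600000) / (-0.005495 − 0.143271) = 0.546722 − (0.000293)/(-0.148766) = 0.548689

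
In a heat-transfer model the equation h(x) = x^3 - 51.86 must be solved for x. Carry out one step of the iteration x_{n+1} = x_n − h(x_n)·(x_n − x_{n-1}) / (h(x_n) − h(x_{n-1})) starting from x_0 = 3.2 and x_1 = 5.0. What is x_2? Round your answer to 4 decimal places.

3.5726

h(3.2) = -19.092000, h(5.0) = 73.140000
x_2 = 5.000000 − 73.140000·(5.000000 − 3.200000) / (73.140000 − (-19.092000)) = 5.000000 − (131.652000)/(92.232000) = 3.572600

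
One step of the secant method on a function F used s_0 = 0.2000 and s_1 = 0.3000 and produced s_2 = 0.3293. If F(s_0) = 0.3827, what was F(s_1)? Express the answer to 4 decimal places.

0.0867

The secant line through (0.2000, 0.3827) and (0.3000, F(s_1)) crosses zero at s_2 = 0.3293.
So (0.2000, 0.3827), (0.3000, F(s_1)), (0.3293, 0) are collinear:
F(s_1) = 0.3827 · (0.3000 − 0.3293) / (0.2000 − 0.3293) = 0.3827 · (-0.029300)/(-0.129300) = 0.086722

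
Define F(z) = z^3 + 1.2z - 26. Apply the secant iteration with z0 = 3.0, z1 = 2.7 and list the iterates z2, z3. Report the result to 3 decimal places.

2.820, 2.828

F(3.0) = 4.60000, F(2.7) = -3.07700
z2 = 2.70000 − (-3.07700)·(2.70000 − 3.00000) / (-3.07700 − 4.60000) = 2.70000 − (0.92310)/(-7.67700) = 2.82024
F(2.82024) = -0.18416
z3 = 2.82024 − (-0.18416)·(2.82024 − 2.70000) / (-0.18416 − (-3.07700)) = 2.82024 − (-0.02214)/(2.89284) = 2.82790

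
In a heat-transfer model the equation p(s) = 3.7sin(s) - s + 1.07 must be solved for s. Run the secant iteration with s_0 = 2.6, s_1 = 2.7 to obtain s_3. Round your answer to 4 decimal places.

p(2.6) = 0.377355, p(2.7) = -0.048694
s_2 = 2.700000 − (-0.048694)·(2.700000 − 2.600000) / (-0.048694 − 0.377355) = 2.700000 − (-0.004869)/(-0.426050) = 2.688571
p(2.688571) = 0.000862
s_3 = 2.688571 − 0.000862·(2.688571 − 2.700000) / (0.000862 − (-0.048694)) = 2.688571 − (-0.000010)/(0.049557) = 2.688770

2.6888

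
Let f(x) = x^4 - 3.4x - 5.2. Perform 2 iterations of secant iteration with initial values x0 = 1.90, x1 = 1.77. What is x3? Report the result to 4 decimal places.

1.8400

f(1.90) = 1.372100, f(1.77) = -1.402938
x2 = 1.770000 − (-1.402938)·(1.770000 − 1.900000) / (-1.402938 − 1.372100) = 1.770000 − (0.182382)/(-2.775038) = 1.835722
f(1.835722) = -0.085389
x3 = 1.835722 − (-0.085389)·(1.835722 − 1.770000) / (-0.085389 − (-1.402938)) = 1.835722 − (-0.005612)/(1.317549) = 1.839982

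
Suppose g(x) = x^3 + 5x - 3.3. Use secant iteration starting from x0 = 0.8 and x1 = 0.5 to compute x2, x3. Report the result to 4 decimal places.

0.6073, 0.6140

g(0.8) = 1.212000, g(0.5) = -0.675000
x2 = 0.500000 − (-0.675000)·(0.500000 − 0.800000) / (-0.675000 − 1.212000) = 0.500000 − (0.202500)/(-1.887000) = 0.607313
g(0.607313) = -0.039439
x3 = 0.607313 − (-0.039439)·(0.607313 − 0.500000) / (-0.039439 − (-0.675000)) = 0.607313 − (-0.004232)/(0.635561) = 0.613972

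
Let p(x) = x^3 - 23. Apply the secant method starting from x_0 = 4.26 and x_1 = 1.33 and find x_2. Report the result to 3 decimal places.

2.137

p(4.26) = 54.30878, p(1.33) = -20.64736
x_2 = 1.33000 − (-20.64736)·(1.33000 − 4.26000) / (-20.64736 − 54.30878) = 1.33000 − (60.49677)/(-74.95614) = 2.13710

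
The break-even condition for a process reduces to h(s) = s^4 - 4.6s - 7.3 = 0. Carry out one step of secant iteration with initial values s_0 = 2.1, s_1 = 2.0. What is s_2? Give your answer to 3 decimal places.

h(2.1) = 2.48810, h(2.0) = -0.50000
s_2 = 2.00000 − (-0.50000)·(2.00000 − 2.10000) / (-0.50000 − 2.48810) = 2.00000 − (0.05000)/(-2.98810) = 2.01673

2.017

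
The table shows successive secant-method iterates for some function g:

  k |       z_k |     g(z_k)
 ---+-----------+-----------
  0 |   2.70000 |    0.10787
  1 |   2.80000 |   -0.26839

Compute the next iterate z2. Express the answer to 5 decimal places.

z2 = 2.80000 − (-0.26839)·(2.80000 − 2.70000) / (-0.26839 − 0.10787)
   = 2.80000 − (-0.0268390)/(-0.3762600) = 2.7286690

2.72867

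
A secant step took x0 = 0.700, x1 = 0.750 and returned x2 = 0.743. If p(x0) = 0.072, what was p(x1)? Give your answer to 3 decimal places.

The secant line through (0.700, 0.072) and (0.750, p(x1)) crosses zero at x2 = 0.743.
So (0.700, 0.072), (0.750, p(x1)), (0.743, 0) are collinear:
p(x1) = 0.072 · (0.750 − 0.743) / (0.700 − 0.743) = 0.072 · (0.00700)/(-0.04300) = -0.01172

-0.012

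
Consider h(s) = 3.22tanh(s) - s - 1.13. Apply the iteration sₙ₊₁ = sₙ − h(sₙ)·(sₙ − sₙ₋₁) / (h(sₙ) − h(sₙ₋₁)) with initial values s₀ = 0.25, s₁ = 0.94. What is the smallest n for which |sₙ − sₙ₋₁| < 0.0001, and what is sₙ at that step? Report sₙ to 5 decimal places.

n = 7, sₙ = 0.60054

h(0.25) = -0.5913619, h(0.94) = 0.2974157
s₂ = 0.9400000 − 0.2974157·(0.6900000)/(0.8887776) = 0.7091022;  |Δ| = 0.2308978
h(0.7091022) = 0.1254634
s₃ = 0.7091022 − 0.1254634·(-0.2308978)/(-0.1719523) = 0.5406298;  |Δ| = 0.1684724
h(0.5406298) = -0.0816740
s₄ = 0.5406298 − (-0.0816740)·(-0.1684724)/(-0.2071374) = 0.6070582;  |Δ| = 0.0664285
h(0.6070582) = 0.0083524
s₅ = 0.6070582 − 0.0083524·(0.0664285)/(0.0900264) = 0.6008952;  |Δ| = 0.0061631
h(0.6008952) = 0.0004545
s₆ = 0.6008952 − 0.0004545·(-0.0061631)/(-0.0078979) = 0.6005405;  |Δ| = 0.0003547
h(0.6005405) = -0.0000028
s₇ = 0.6005405 − (-0.0000028)·(-0.0003547)/(-0.0004574) = 0.6005427;  |Δ| = 0.0000022
|s₇ − s₆| = 0.0000022 < 0.0001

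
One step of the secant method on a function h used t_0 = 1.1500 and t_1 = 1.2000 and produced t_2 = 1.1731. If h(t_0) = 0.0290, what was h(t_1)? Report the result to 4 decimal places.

The secant line through (1.1500, 0.0290) and (1.2000, h(t_1)) crosses zero at t_2 = 1.1731.
So (1.1500, 0.0290), (1.2000, h(t_1)), (1.1731, 0) are collinear:
h(t_1) = 0.0290 · (1.2000 − 1.1731) / (1.1500 − 1.1731) = 0.0290 · (0.026900)/(-0.023100) = -0.033771

-0.0338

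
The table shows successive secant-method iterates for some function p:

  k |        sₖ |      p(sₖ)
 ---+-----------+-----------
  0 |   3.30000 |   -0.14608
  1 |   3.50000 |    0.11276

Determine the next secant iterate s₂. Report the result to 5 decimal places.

3.41287

s₂ = 3.50000 − 0.11276·(3.50000 − 3.30000) / (0.11276 − (-0.14608))
   = 3.50000 − (0.0225520)/(0.2588400) = 3.4128728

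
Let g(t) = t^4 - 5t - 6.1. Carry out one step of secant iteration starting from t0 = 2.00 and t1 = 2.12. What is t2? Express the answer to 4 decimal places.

g(2.00) = -0.100000, g(2.12) = 3.499631
t2 = 2.120000 − 3.499631·(2.120000 − 2.000000) / (3.499631 − (-0.100000)) = 2.120000 − (0.419956)/(3.599631) = 2.003334

2.0033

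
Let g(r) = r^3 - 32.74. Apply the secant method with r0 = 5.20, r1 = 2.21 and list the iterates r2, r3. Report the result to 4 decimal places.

g(5.20) = 107.868000, g(2.21) = -21.946139
r2 = 2.210000 − (-21.946139)·(2.210000 − 5.200000) / (-21.946139 − 107.868000) = 2.210000 − (65.618956)/(-129.814139) = 2.715484
g(2.715484) = -12.716422
r3 = 2.715484 − (-12.716422)·(2.715484 − 2.210000) / (-12.716422 − (-21.946139)) = 2.715484 − (-6.427946)/(9.229717) = 3.411924

2.7155, 3.4119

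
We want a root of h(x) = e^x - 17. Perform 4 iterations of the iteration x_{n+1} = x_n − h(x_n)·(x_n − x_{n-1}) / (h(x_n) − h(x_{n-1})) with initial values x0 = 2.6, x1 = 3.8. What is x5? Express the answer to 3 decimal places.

h(2.6) = -3.53626, h(3.8) = 27.70118
x2 = 3.80000 − 27.70118·(3.80000 − 2.60000) / (27.70118 − (-3.53626)) = 3.80000 − (33.24142)/(31.23745) = 2.73585
h(2.73585) = -1.57720
x3 = 2.73585 − (-1.57720)·(2.73585 − 3.80000) / (-1.57720 − 27.70118) = 2.73585 − (1.67838)/(-29.27838) = 2.79317
h(2.79317) = -0.66726
x4 = 2.79317 − (-0.66726)·(2.79317 − 2.73585) / (-0.66726 − (-1.57720)) = 2.79317 − (-0.03825)/(0.90994) = 2.83521
h(2.83521) = 0.03394
x5 = 2.83521 − 0.03394·(2.83521 − 2.79317) / (0.03394 − (-0.66726)) = 2.83521 − (0.00143)/(0.70120) = 2.83317

2.833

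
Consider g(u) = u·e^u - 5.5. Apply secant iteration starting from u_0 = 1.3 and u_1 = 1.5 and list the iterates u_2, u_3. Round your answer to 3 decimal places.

g(1.3) = -0.72991, g(1.5) = 1.22253
u_2 = 1.50000 − 1.22253·(1.50000 − 1.30000) / (1.22253 − (-0.72991)) = 1.50000 − (0.24451)/(1.95245) = 1.37477
g(1.37477) = -0.06394
u_3 = 1.37477 − (-0.06394)·(1.37477 − 1.50000) / (-0.06394 − 1.22253) = 1.37477 − (0.00801)/(-1.28647) = 1.38099

1.375, 1.381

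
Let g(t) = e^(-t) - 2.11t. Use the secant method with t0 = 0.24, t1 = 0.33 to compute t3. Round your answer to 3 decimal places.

0.338

g(0.24) = 0.28023, g(0.33) = 0.02262
t2 = 0.33000 − 0.02262·(0.33000 − 0.24000) / (0.02262 − 0.28023) = 0.33000 − (0.00204)/(-0.25760) = 0.33790
g(0.33790) = 0.00029
t3 = 0.33790 − 0.00029·(0.33790 − 0.33000) / (0.00029 − 0.02262) = 0.33790 − (0.00000)/(-0.02234) = 0.33801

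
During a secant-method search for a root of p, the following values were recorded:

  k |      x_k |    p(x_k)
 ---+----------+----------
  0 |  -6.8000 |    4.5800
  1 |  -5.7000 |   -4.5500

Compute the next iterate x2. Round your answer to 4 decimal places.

x2 = -5.7000 − (-4.5500)·(-5.7000 − (-6.8000)) / (-4.5500 − 4.5800)
   = -5.7000 − (-5.005000)/(-9.130000) = -6.248193

-6.2482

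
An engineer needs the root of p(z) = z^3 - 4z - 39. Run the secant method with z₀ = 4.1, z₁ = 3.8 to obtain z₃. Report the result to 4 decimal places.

3.7828

p(4.1) = 13.521000, p(3.8) = 0.672000
z₂ = 3.800000 − 0.672000·(3.800000 − 4.100000) / (0.672000 − 13.521000) = 3.800000 − (-0.201600)/(-12.849000) = 3.784310
p(3.784310) = 0.057874
z₃ = 3.784310 − 0.057874·(3.784310 − 3.800000) / (0.057874 − 0.672000) = 3.784310 − (-0.000908)/(-0.614126) = 3.782831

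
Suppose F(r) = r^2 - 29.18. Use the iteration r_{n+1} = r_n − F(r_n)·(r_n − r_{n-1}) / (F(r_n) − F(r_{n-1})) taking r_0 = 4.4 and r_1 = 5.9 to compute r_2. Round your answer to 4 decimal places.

F(4.4) = -9.820000, F(5.9) = 5.630000
r_2 = 5.900000 − 5.630000·(5.900000 − 4.400000) / (5.630000 − (-9.820000)) = 5.900000 − (8.445000)/(15.450000) = 5.353398

5.3534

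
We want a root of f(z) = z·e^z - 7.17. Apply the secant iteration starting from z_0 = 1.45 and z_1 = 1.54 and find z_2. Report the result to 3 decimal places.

f(1.45) = -0.98848, f(1.54) = 0.01347
z_2 = 1.54000 − 0.01347·(1.54000 − 1.45000) / (0.01347 − (-0.98848)) = 1.54000 − (0.00121)/(1.00195) = 1.53879

1.539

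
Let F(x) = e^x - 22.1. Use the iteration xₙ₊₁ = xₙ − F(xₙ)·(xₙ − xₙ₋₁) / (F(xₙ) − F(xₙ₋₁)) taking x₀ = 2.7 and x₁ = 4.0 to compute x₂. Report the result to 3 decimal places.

F(2.7) = -7.22027, F(4.0) = 32.49815
x₂ = 4.00000 − 32.49815·(4.00000 − 2.70000) / (32.49815 − (-7.22027)) = 4.00000 − (42.24760)/(39.71842) = 2.93632

2.936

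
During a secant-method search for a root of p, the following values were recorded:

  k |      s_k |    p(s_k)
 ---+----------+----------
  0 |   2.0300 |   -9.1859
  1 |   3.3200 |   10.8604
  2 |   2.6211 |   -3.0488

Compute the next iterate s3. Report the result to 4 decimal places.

s3 = 2.6211 − (-3.0488)·(2.6211 − 3.3200) / (-3.0488 − 10.8604)
   = 2.6211 − (2.130806)/(-13.909200) = 2.774294

2.7743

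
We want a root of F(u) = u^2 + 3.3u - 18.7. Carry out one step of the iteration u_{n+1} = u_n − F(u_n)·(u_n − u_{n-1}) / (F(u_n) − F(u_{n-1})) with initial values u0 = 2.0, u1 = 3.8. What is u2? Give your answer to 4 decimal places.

F(2.0) = -8.100000, F(3.8) = 8.280000
u2 = 3.800000 − 8.280000·(3.800000 − 2.000000) / (8.280000 − (-8.100000)) = 3.800000 − (14.904000)/(16.380000) = 2.890110

2.8901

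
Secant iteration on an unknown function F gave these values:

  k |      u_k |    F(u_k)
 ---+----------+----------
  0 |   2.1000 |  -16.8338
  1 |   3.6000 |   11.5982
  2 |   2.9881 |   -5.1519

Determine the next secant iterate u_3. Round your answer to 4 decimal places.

u_3 = 2.9881 − (-5.1519)·(2.9881 − 3.6000) / (-5.1519 − 11.5982)
   = 2.9881 − (3.152448)/(-16.750100) = 3.176305

3.1763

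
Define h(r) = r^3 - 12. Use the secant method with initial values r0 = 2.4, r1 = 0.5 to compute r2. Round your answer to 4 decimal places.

2.1470

h(2.4) = 1.824000, h(0.5) = -11.875000
r2 = 0.500000 − (-11.875000)·(0.500000 − 2.400000) / (-11.875000 − 1.824000) = 0.500000 − (22.562500)/(-13.699000) = 2.147018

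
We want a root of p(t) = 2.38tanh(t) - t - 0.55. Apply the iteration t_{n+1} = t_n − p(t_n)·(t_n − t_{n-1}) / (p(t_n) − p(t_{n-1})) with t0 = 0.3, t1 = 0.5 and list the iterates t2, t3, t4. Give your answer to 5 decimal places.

0.45173, 0.44541, 0.44571

p(0.3) = -0.1566760, p(0.5) = 0.0498388
t2 = 0.5000000 − 0.0498388·(0.5000000 − 0.3000000) / (0.0498388 − (-0.1566760)) = 0.5000000 − (0.0099678)/(0.2065148) = 0.4517334
p(0.4517334) = 0.0057749
t3 = 0.4517334 − 0.0057749·(0.4517334 − 0.5000000) / (0.0057749 − 0.0498388) = 0.4517334 − (-0.0002787)/(-0.0440639) = 0.4454077
p(0.4454077) = -0.0002897
t4 = 0.4454077 − (-0.0002897)·(0.4454077 − 0.4517334) / (-0.0002897 − 0.0057749) = 0.4454077 − (0.0000018)/(-0.0060646) = 0.4457098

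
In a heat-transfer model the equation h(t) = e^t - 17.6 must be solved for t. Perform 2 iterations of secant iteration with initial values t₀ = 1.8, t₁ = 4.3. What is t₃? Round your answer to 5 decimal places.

h(1.8) = -11.5503525, h(4.3) = 56.0997937
t₂ = 4.3000000 − 56.0997937·(4.3000000 − 1.8000000) / (56.0997937 − (-11.5503525)) = 4.3000000 − (140.2494842)/(67.6501462) = 2.2268414
h(2.2268414) = -8.3294624
t₃ = 2.2268414 − (-8.3294624)·(2.2268414 − 4.3000000) / (-8.3294624 − 56.0997937) = 2.2268414 − (17.2682968)/(-64.4292561) = 2.4948609

2.49486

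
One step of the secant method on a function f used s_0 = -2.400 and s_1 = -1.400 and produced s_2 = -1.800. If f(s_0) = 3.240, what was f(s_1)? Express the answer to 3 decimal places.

-2.160

The secant line through (-2.400, 3.240) and (-1.400, f(s_1)) crosses zero at s_2 = -1.800.
So (-2.400, 3.240), (-1.400, f(s_1)), (-1.800, 0) are collinear:
f(s_1) = 3.240 · (-1.400 − (-1.800)) / (-2.400 − (-1.800)) = 3.240 · (0.40000)/(-0.60000) = -2.16000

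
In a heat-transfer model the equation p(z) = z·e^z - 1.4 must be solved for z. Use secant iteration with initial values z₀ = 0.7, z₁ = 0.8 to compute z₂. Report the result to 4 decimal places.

0.6974

p(0.7) = 0.009627, p(0.8) = 0.380433
z₂ = 0.800000 − 0.380433·(0.800000 − 0.700000) / (0.380433 − 0.009627) = 0.800000 − (0.038043)/(0.370806) = 0.697404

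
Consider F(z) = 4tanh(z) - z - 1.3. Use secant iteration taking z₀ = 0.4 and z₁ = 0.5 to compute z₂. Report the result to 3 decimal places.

0.479

F(0.4) = -0.18020, F(0.5) = 0.04847
z₂ = 0.50000 − 0.04847·(0.50000 − 0.40000) / (0.04847 − (-0.18020)) = 0.50000 − (0.00485)/(0.22867) = 0.47880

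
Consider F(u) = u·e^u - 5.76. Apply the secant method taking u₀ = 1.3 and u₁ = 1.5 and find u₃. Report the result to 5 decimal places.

1.40800

F(1.3) = -0.9899143, F(1.5) = 0.9625336
u₂ = 1.5000000 − 0.9625336·(1.5000000 − 1.3000000) / (0.9625336 − (-0.9899143)) = 1.5000000 − (0.1925067)/(1.9524479) = 1.4014024
F(1.4014024) = -0.0690579
u₃ = 1.4014024 − (-0.0690579)·(1.4014024 − 1.5000000) / (-0.0690579 − 0.9625336) = 1.4014024 − (0.0068089)/(-1.0315915) = 1.4080028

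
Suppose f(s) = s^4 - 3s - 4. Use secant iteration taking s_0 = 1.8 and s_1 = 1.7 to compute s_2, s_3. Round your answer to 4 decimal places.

f(1.8) = 1.097600, f(1.7) = -0.747900
s_2 = 1.700000 − (-0.747900)·(1.700000 − 1.800000) / (-0.747900 − 1.097600) = 1.700000 − (0.074790)/(-1.845500) = 1.740526
f(1.740526) = -0.044134
s_3 = 1.740526 − (-0.044134)·(1.740526 − 1.700000) / (-0.044134 − (-0.747900)) = 1.740526 − (-0.001789)/(0.703766) = 1.743067

1.7405, 1.7431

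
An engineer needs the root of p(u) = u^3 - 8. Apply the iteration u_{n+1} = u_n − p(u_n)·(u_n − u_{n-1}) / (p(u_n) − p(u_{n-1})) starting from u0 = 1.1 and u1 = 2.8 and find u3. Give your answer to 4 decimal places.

p(1.1) = -6.669000, p(2.8) = 13.952000
u2 = 2.800000 − 13.952000·(2.800000 − 1.100000) / (13.952000 − (-6.669000)) = 2.800000 − (23.718400)/(20.621000) = 1.649794
p(1.649794) = -3.509558
u3 = 1.649794 − (-3.509558)·(1.649794 − 2.800000) / (-3.509558 − 13.952000) = 1.649794 − (4.036715)/(-17.461558) = 1.880971

1.8810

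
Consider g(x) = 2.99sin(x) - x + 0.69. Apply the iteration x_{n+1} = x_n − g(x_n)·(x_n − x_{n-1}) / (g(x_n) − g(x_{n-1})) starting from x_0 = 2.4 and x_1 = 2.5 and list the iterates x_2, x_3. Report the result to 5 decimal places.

2.49377, 2.49393

g(2.4) = 0.3096349, g(2.5) = -0.0205683
x_2 = 2.5000000 − (-0.0205683)·(2.5000000 − 2.4000000) / (-0.0205683 − 0.3096349) = 2.5000000 − (-0.0020568)/(-0.3302032) = 2.4937710
g(2.4937710) = 0.0005469
x_3 = 2.4937710 − 0.0005469·(2.4937710 − 2.5000000) / (0.0005469 − (-0.0205683)) = 2.4937710 − (-0.0000034)/(0.0211152) = 2.4939324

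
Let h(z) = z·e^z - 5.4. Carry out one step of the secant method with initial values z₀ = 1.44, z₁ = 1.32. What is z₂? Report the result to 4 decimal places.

1.3684

h(1.44) = 0.677802, h(1.32) = -0.458684
z₂ = 1.320000 − (-0.458684)·(1.320000 − 1.440000) / (-0.458684 − 0.677802) = 1.320000 − (0.055042)/(-1.136486) = 1.368432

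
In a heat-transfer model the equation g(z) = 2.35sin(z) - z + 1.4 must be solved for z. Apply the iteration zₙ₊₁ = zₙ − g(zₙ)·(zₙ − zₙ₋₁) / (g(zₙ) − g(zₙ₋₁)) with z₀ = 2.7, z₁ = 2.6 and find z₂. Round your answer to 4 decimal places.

g(2.7) = -0.295657, g(2.6) = 0.011428
z₂ = 2.600000 − 0.011428·(2.600000 − 2.700000) / (0.011428 − (-0.295657)) = 2.600000 − (-0.001143)/(0.307086) = 2.603722

2.6037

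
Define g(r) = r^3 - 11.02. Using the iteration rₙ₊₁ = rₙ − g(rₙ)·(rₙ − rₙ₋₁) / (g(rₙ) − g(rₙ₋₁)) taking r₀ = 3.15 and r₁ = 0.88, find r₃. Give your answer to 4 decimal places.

2.9733

g(3.15) = 20.235875, g(0.88) = -10.338528
r₂ = 0.880000 − (-10.338528)·(0.880000 − 3.150000) / (-10.338528 − 20.235875) = 0.880000 − (23.468459)/(-30.574403) = 1.647585
g(1.647585) = -6.547569
r₃ = 1.647585 − (-6.547569)·(1.647585 − 0.880000) / (-6.547569 − (-10.338528)) = 1.647585 − (-5.025817)/(3.790959) = 2.973323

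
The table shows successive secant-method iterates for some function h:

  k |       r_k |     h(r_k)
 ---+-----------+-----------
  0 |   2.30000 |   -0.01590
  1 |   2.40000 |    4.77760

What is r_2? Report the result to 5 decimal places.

2.30033

r_2 = 2.40000 − 4.77760·(2.40000 − 2.30000) / (4.77760 − (-0.01590))
   = 2.40000 − (0.4777600)/(4.7935000) = 2.3003317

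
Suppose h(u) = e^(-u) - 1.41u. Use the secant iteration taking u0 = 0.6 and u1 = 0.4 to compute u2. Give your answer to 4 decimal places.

0.4527

h(0.6) = -0.297188, h(0.4) = 0.106320
u2 = 0.400000 − 0.106320·(0.400000 − 0.600000) / (0.106320 − (-0.297188)) = 0.400000 − (-0.021264)/(0.403508) = 0.452698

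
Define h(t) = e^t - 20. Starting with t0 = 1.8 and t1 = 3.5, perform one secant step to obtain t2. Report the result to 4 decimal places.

h(1.8) = -13.950353, h(3.5) = 13.115452
t2 = 3.500000 − 13.115452·(3.500000 − 1.800000) / (13.115452 − (-13.950353)) = 3.500000 − (22.296268)/(27.065804) = 2.676220

2.6762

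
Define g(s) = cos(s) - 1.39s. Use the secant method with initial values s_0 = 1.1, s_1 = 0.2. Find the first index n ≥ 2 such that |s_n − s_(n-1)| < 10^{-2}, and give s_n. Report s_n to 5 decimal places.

n = 4, s_n = 0.59553

g(1.1) = -1.0754039, g(0.2) = 0.7020666
s_2 = 0.2000000 − 0.7020666·(-0.9000000)/(1.7774705) = 0.5554827;  |Δ| = 0.3554827
g(0.5554827) = 0.0775251
s_3 = 0.5554827 − 0.0775251·(0.3554827)/(-0.6245415) = 0.5996092;  |Δ| = 0.0441265
g(0.5996092) = -0.0079005
s_4 = 0.5996092 − (-0.0079005)·(0.0441265)/(-0.0854256) = 0.5955282;  |Δ| = 0.0040810
|s_4 − s_3| = 0.0040810 < 10^{-2}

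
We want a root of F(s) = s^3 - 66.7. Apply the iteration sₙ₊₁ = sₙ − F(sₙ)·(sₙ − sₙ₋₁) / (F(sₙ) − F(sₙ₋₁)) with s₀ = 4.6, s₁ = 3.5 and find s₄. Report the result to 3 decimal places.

F(4.6) = 30.63600, F(3.5) = -23.82500
s₂ = 3.50000 − (-23.82500)·(3.50000 − 4.60000) / (-23.82500 − 30.63600) = 3.50000 − (26.20750)/(-54.46100) = 3.98122
F(3.98122) = -3.59741
s₃ = 3.98122 − (-3.59741)·(3.98122 − 3.50000) / (-3.59741 − (-23.82500)) = 3.98122 − (-1.73113)/(20.22759) = 4.06680
F(4.06680) = 0.56017
s₄ = 4.06680 − 0.56017·(4.06680 − 3.98122) / (0.56017 − (-3.59741)) = 4.06680 − (0.04794)/(4.15758) = 4.05527

4.055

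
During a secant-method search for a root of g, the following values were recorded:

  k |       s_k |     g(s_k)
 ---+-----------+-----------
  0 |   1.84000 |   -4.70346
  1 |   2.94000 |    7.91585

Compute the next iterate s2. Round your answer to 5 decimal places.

s2 = 2.94000 − 7.91585·(2.94000 − 1.84000) / (7.91585 − (-4.70346))
   = 2.94000 − (8.7074350)/(12.6193100) = 2.2499912

2.24999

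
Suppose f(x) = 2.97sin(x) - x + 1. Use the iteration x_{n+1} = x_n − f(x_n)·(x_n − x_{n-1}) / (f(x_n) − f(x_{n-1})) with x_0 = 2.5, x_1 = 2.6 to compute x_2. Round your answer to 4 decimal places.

2.5801

f(2.5) = 0.277462, f(2.6) = -0.068961
x_2 = 2.600000 − (-0.068961)·(2.600000 − 2.500000) / (-0.068961 − 0.277462) = 2.600000 − (-0.006896)/(-0.346423) = 2.580093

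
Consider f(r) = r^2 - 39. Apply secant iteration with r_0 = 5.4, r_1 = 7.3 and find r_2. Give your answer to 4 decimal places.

f(5.4) = -9.840000, f(7.3) = 14.290000
r_2 = 7.300000 − 14.290000·(7.300000 − 5.400000) / (14.290000 − (-9.840000)) = 7.300000 − (27.151000)/(24.130000) = 6.174803

6.1748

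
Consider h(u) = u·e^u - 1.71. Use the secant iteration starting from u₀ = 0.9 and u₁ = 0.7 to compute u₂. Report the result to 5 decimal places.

h(0.9) = 0.5036428, h(0.7) = -0.3003731
u₂ = 0.7000000 − (-0.3003731)·(0.7000000 − 0.9000000) / (-0.3003731 − 0.5036428) = 0.7000000 − (0.0600746)/(-0.8040159) = 0.7747182

0.77472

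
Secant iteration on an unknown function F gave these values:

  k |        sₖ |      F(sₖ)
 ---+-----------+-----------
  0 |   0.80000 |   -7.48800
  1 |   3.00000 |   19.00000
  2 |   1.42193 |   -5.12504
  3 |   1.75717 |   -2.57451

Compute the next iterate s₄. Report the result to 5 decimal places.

2.09556

s₄ = 1.75717 − (-2.57451)·(1.75717 − 1.42193) / (-2.57451 − (-5.12504))
   = 1.75717 − (-0.8630787)/(2.5505300) = 2.0955619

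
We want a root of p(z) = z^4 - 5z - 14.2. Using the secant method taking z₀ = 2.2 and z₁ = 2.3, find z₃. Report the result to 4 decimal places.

p(2.2) = -1.774400, p(2.3) = 2.284100
z₂ = 2.300000 − 2.284100·(2.300000 − 2.200000) / (2.284100 − (-1.774400)) = 2.300000 − (0.228410)/(4.058500) = 2.243721
p(2.243721) = -0.074607
z₃ = 2.243721 − (-0.074607)·(2.243721 − 2.300000) / (-0.074607 − 2.284100) = 2.243721 − (0.004199)/(-2.358707) = 2.245501

2.2455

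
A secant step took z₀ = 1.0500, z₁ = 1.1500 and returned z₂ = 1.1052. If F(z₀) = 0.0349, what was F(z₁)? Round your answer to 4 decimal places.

The secant line through (1.0500, 0.0349) and (1.1500, F(z₁)) crosses zero at z₂ = 1.1052.
So (1.0500, 0.0349), (1.1500, F(z₁)), (1.1052, 0) are collinear:
F(z₁) = 0.0349 · (1.1500 − 1.1052) / (1.0500 − 1.1052) = 0.0349 · (0.044800)/(-0.055200) = -0.028325

-0.0283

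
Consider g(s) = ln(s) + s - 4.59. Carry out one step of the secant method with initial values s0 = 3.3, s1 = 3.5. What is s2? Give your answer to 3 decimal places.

3.374

g(3.3) = -0.09608, g(3.5) = 0.16276
s2 = 3.50000 − 0.16276·(3.50000 − 3.30000) / (0.16276 − (-0.09608)) = 3.50000 − (0.03255)/(0.25884) = 3.37424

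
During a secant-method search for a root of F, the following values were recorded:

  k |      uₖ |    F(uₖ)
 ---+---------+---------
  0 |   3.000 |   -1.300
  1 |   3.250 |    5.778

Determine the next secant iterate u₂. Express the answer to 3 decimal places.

u₂ = 3.250 − 5.778·(3.250 − 3.000) / (5.778 − (-1.300))
   = 3.250 − (1.44450)/(7.07800) = 3.04592

3.046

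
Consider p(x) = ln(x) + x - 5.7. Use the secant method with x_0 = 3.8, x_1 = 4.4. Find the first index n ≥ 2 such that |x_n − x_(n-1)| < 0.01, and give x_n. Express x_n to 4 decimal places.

p(3.8) = -0.564999, p(4.4) = 0.181605
x_2 = 4.400000 − 0.181605·(0.600000)/(0.746603) = 4.254055;  |Δ| = 0.145945
p(4.254055) = 0.001928
x_3 = 4.254055 − 0.001928·(-0.145945)/(-0.179676) = 4.252489;  |Δ| = 0.001566
|x_3 − x_2| = 0.001566 < 0.01

n = 3, x_n = 4.2525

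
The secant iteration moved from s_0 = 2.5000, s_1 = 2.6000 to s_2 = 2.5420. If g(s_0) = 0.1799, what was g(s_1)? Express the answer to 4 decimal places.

-0.2484

The secant line through (2.5000, 0.1799) and (2.6000, g(s_1)) crosses zero at s_2 = 2.5420.
So (2.5000, 0.1799), (2.6000, g(s_1)), (2.5420, 0) are collinear:
g(s_1) = 0.1799 · (2.6000 − 2.5420) / (2.5000 − 2.5420) = 0.1799 · (0.058000)/(-0.042000) = -0.248433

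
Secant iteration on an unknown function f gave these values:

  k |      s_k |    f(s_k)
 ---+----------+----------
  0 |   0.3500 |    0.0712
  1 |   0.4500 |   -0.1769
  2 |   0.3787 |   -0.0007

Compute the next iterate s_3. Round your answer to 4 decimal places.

s_3 = 0.3787 − (-0.0007)·(0.3787 − 0.4500) / (-0.0007 − (-0.1769))
   = 0.3787 − (0.000050)/(0.176200) = 0.378417

0.3784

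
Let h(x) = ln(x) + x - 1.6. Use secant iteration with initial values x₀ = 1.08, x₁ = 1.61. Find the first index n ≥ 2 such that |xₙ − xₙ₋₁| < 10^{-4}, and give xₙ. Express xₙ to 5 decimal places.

h(1.08) = -0.4430390, h(1.61) = 0.4862342
x₂ = 1.6100000 − 0.4862342·(0.5300000)/(0.9292731) = 1.3326821;  |Δ| = 0.2773179
h(1.3326821) = 0.0198756
x₃ = 1.3326821 − 0.0198756·(-0.2773179)/(-0.4663586) = 1.3208632;  |Δ| = 0.0118189
h(1.3208632) = -0.0008514
x₄ = 1.3208632 − (-0.0008514)·(-0.0118189)/(-0.0207270) = 1.3213486;  |Δ| = 0.0004855
h(1.3213486) = 0.0000016
x₅ = 1.3213486 − 0.0000016·(0.0004855)/(0.0008530) = 1.3213478;  |Δ| = 0.0000009
|x₅ − x₄| = 0.0000009 < 10^{-4}

n = 5, xₙ = 1.32135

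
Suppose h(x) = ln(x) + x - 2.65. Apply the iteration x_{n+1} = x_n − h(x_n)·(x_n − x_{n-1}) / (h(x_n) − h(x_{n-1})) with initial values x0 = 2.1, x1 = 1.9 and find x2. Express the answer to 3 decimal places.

1.972

h(2.1) = 0.19194, h(1.9) = -0.10815
x2 = 1.90000 − (-0.10815)·(1.90000 − 2.10000) / (-0.10815 − 0.19194) = 1.90000 − (0.02163)/(-0.30008) = 1.97208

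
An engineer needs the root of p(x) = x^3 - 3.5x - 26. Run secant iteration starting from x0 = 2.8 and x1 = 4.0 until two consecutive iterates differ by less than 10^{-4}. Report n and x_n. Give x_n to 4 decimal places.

p(2.8) = -13.848000, p(4.0) = 24.000000
x2 = 4.000000 − 24.000000·(1.200000)/(37.848000) = 3.239062;  |Δ| = 0.760938
p(3.239062) = -3.354038
x3 = 3.239062 − (-3.354038)·(-0.760938)/(-27.354038) = 3.332365;  |Δ| = 0.093303
p(3.332365) = -0.658520
x4 = 3.332365 − (-0.658520)·(0.093303)/(2.695518) = 3.355159;  |Δ| = 0.022794
p(3.355159) = 0.026269
x5 = 3.355159 − 0.026269·(0.022794)/(0.684789) = 3.354284;  |Δ| = 0.000874
p(3.354284) = -0.000192
x6 = 3.354284 − (-0.000192)·(-0.000874)/(-0.026462) = 3.354291;  |Δ| = 0.000006
|x6 − x5| = 0.000006 < 10^{-4}

n = 6, x_n = 3.3543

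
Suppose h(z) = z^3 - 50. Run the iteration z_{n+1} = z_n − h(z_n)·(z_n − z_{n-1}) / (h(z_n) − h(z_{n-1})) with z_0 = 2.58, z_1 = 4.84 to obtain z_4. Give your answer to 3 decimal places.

3.693

h(2.58) = -32.82649, h(4.84) = 63.37990
z_2 = 4.84000 − 63.37990·(4.84000 − 2.58000) / (63.37990 − (-32.82649)) = 4.84000 − (143.23858)/(96.20639) = 3.35113
h(3.35113) = -12.36649
z_3 = 3.35113 − (-12.36649)·(3.35113 − 4.84000) / (-12.36649 − 63.37990) = 3.35113 − (18.41206)/(-75.74639) = 3.59421
h(3.59421) = -3.56885
z_4 = 3.59421 − (-3.56885)·(3.59421 − 3.35113) / (-3.56885 − (-12.36649)) = 3.59421 − (-0.86750)/(8.79764) = 3.69281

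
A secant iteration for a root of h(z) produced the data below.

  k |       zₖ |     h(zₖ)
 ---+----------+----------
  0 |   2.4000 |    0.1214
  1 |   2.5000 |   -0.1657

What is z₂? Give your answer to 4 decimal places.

z₂ = 2.5000 − (-0.1657)·(2.5000 − 2.4000) / (-0.1657 − 0.1214)
   = 2.5000 − (-0.016570)/(-0.287100) = 2.442285

2.4423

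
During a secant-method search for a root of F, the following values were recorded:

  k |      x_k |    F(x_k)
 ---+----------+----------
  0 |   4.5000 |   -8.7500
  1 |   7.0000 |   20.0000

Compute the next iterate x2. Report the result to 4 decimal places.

5.2609

x2 = 7.0000 − 20.0000·(7.0000 − 4.5000) / (20.0000 − (-8.7500))
   = 7.0000 − (50.000000)/(28.750000) = 5.260870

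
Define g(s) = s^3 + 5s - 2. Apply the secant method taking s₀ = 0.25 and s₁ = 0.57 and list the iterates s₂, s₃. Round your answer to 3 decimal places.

g(0.25) = -0.73438, g(0.57) = 1.03519
s₂ = 0.57000 − 1.03519·(0.57000 − 0.25000) / (1.03519 − (-0.73438)) = 0.57000 − (0.33126)/(1.76957) = 0.38280
g(0.38280) = -0.02990
s₃ = 0.38280 − (-0.02990)·(0.38280 − 0.57000) / (-0.02990 − 1.03519) = 0.38280 − (0.00560)/(-1.06509) = 0.38806

0.383, 0.388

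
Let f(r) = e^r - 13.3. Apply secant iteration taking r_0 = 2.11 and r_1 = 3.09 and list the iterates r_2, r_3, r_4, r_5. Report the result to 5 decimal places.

f(2.11) = -5.0517587, f(3.09) = 8.6770780
r_2 = 3.0900000 − 8.6770780·(3.0900000 − 2.1100000) / (8.6770780 − (-5.0517587)) = 3.0900000 − (8.5035364)/(13.7288367) = 2.4706077
f(2.4706077) = -1.4703671
r_3 = 2.4706077 − (-1.4703671)·(2.4706077 − 3.0900000) / (-1.4703671 − 8.6770780) = 2.4706077 − (0.9107341)/(-10.1474450) = 2.5603577
f(2.5603577) = -0.3595542
r_4 = 2.5603577 − (-0.3595542)·(2.5603577 − 2.4706077) / (-0.3595542 − (-1.4703671)) = 2.5603577 − (-0.0322700)/(1.1108129) = 2.5894086
f(2.5894086) = 0.0218901
r_5 = 2.5894086 − 0.0218901·(2.5894086 − 2.5603577) / (0.0218901 − (-0.3595542)) = 2.5894086 − (0.0006359)/(0.3814443) = 2.5877414

2.47061, 2.56036, 2.58941, 2.58774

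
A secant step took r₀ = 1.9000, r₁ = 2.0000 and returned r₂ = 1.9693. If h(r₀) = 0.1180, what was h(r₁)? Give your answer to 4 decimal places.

The secant line through (1.9000, 0.1180) and (2.0000, h(r₁)) crosses zero at r₂ = 1.9693.
So (1.9000, 0.1180), (2.0000, h(r₁)), (1.9693, 0) are collinear:
h(r₁) = 0.1180 · (2.0000 − 1.9693) / (1.9000 − 1.9693) = 0.1180 · (0.030700)/(-0.069300) = -0.052274

-0.0523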